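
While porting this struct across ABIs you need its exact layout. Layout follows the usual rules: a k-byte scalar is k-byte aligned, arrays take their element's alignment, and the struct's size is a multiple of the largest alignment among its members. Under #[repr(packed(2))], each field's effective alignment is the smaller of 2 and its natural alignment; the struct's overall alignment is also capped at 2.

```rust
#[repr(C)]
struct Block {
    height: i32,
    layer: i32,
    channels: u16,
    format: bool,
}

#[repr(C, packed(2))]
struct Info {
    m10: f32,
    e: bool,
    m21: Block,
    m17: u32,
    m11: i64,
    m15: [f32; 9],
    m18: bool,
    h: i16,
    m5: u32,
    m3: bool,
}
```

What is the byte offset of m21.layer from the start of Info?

10

Block: @0: height [4B, align 4] → 4; @4: layer [4B, align 4] → 8; @8: channels [2B, align 2] → 10; @10: format [1B, align 1] → 11; +1 tail pad (align 4); size 12, align 4
@0: m10 [4B, align 2] → 4
@4: e [1B, align 1] → 5
+1 pad (align 2)
@6: m21 [12B, align 2] → 18
within Block: layer at 4
6 + 4 = 10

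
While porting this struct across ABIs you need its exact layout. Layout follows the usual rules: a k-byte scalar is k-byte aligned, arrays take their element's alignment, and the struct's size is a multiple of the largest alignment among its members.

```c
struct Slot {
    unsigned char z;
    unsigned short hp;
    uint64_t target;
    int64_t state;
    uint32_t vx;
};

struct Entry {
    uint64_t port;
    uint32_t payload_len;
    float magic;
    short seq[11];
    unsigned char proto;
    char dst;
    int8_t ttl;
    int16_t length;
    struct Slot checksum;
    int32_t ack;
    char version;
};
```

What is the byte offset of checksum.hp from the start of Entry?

50

Slot: 0..1  z  (1B, 1-aligned); 1..2  -- padding (1B); 2..4  hp  (2B, 2-aligned); 4..8  -- padding (4B); 8..16  target  (8B, 8-aligned); 16..24  state  (8B, 8-aligned); 24..28  vx  (4B, 4-aligned); 28..32  -- tail padding (4B); sizeof = 32, alignof = 8
0..8  port  (8B, 8-aligned)
8..12  payload_len  (4B, 4-aligned)
12..16  magic  (4B, 4-aligned)
16..38  seq  (22B, 2-aligned)
38..39  proto  (1B, 1-aligned)
39..40  dst  (1B, 1-aligned)
40..41  ttl  (1B, 1-aligned)
41..42  -- padding (1B)
42..44  length  (2B, 2-aligned)
44..48  -- padding (4B)
48..80  checksum  (32B, 8-aligned)
within Slot: hp at 2
48 + 2 = 50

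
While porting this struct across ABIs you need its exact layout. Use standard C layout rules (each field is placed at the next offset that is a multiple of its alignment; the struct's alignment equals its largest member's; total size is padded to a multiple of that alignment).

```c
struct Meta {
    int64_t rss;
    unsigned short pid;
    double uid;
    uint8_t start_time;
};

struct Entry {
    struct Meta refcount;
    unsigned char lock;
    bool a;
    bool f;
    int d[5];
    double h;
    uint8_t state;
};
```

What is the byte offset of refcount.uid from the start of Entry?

16

Meta: rss at 0 (size 8, align 8) → ends 8; pid at 8 (size 2, align 2) → ends 10; pad 6 to align 8 for uid; uid at 16 (size 8, align 8) → ends 24; start_time at 24 (size 1, align 1) → ends 25; tail pad 7 to reach multiple of 8; total 32 bytes, alignment 8
refcount at 0 (size 32, align 8) → ends 32
within Meta: uid at 16
0 + 16 = 16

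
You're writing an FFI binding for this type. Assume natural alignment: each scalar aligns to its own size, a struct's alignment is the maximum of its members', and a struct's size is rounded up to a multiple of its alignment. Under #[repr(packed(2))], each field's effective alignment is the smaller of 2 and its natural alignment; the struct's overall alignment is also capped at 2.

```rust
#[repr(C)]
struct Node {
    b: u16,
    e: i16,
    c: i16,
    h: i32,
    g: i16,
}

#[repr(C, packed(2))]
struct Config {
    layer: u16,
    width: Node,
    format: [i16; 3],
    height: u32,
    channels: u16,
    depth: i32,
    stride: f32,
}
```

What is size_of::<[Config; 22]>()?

Node: @0: b [2B, align 2] → 2; @2: e [2B, align 2] → 4; @4: c [2B, align 2] → 6; +2 pad (align 4); @8: h [4B, align 4] → 12; @12: g [2B, align 2] → 14; +2 tail pad (align 4); size 16, align 4
@0: layer [2B, align 2] → 2
@2: width [16B, align 2] → 18
@18: format [6B, align 2] → 24
@24: height [4B, align 2] → 28
@28: channels [2B, align 2] → 30
@30: depth [4B, align 2] → 34
@34: stride [4B, align 2] → 38
size 38, align 2
array of 22: 22 × 38 = 836

836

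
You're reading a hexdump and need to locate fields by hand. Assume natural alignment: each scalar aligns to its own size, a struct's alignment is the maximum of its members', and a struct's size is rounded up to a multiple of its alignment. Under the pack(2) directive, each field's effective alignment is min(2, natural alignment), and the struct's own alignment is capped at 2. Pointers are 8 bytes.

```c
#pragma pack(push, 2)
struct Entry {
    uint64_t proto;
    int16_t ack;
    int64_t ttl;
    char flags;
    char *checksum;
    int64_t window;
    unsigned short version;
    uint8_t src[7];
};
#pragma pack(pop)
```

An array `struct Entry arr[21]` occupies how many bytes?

0..8  proto  (8B, 2-aligned)
8..10  ack  (2B, 2-aligned)
10..18  ttl  (8B, 2-aligned)
18..19  flags  (1B, 1-aligned)
19..20  -- padding (1B)
20..28  checksum  (8B, 2-aligned)
28..36  window  (8B, 2-aligned)
36..38  version  (2B, 2-aligned)
38..45  src  (7B, 1-aligned)
45..46  -- tail padding (1B)
sizeof = 46, alignof = 2
array of 21: 21 × 46 = 966

966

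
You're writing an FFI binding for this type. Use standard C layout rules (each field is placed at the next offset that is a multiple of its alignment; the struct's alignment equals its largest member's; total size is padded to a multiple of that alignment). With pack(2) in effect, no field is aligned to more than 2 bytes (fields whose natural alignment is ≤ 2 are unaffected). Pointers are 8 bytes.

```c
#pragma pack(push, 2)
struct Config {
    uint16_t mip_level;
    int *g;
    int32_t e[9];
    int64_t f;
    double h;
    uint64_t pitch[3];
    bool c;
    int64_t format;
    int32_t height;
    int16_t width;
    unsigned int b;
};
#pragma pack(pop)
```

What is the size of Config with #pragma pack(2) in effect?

@0: mip_level [2B, align 2] → 2
@2: g [8B, align 2] → 10
@10: e [36B, align 2] → 46
@46: f [8B, align 2] → 54
@54: h [8B, align 2] → 62
@62: pitch [24B, align 2] → 86
@86: c [1B, align 1] → 87
+1 pad (align 2)
@88: format [8B, align 2] → 96
@96: height [4B, align 2] → 100
@100: width [2B, align 2] → 102
@102: b [4B, align 2] → 106
size 106, align 2

106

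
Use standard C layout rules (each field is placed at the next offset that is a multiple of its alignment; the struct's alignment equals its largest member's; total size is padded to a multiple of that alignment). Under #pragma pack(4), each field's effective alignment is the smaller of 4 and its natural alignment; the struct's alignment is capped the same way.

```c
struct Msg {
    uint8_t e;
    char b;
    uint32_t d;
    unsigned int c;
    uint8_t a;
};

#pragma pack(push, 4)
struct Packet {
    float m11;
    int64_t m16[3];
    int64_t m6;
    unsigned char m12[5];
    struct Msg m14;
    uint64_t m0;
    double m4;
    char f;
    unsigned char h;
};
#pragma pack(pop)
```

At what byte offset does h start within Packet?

77

Msg: 0..1  e  (1B, 1-aligned); 1..2  b  (1B, 1-aligned); 2..4  -- padding (2B); 4..8  d  (4B, 4-aligned); 8..12  c  (4B, 4-aligned); 12..13  a  (1B, 1-aligned); 13..16  -- tail padding (3B); sizeof = 16, alignof = 4
0..4  m11  (4B, 4-aligned)
4..28  m16  (24B, 4-aligned)
28..36  m6  (8B, 4-aligned)
36..41  m12  (5B, 1-aligned)
41..44  -- padding (3B)
44..60  m14  (16B, 4-aligned)
60..68  m0  (8B, 4-aligned)
68..76  m4  (8B, 4-aligned)
76..77  f  (1B, 1-aligned)
77..78  h  (1B, 1-aligned)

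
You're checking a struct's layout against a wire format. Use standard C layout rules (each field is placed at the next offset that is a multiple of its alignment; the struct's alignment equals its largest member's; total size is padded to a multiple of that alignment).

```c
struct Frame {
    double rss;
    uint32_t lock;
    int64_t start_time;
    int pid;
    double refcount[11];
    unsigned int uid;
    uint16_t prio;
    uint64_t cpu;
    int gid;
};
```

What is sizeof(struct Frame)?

144

0..8  rss  (8B, 8-aligned)
8..12  lock  (4B, 4-aligned)
12..16  -- padding (4B)
16..24  start_time  (8B, 8-aligned)
24..28  pid  (4B, 4-aligned)
28..32  -- padding (4B)
32..120  refcount  (88B, 8-aligned)
120..124  uid  (4B, 4-aligned)
124..126  prio  (2B, 2-aligned)
126..128  -- padding (2B)
128..136  cpu  (8B, 8-aligned)
136..140  gid  (4B, 4-aligned)
140..144  -- tail padding (4B)
sizeof = 144, alignof = 8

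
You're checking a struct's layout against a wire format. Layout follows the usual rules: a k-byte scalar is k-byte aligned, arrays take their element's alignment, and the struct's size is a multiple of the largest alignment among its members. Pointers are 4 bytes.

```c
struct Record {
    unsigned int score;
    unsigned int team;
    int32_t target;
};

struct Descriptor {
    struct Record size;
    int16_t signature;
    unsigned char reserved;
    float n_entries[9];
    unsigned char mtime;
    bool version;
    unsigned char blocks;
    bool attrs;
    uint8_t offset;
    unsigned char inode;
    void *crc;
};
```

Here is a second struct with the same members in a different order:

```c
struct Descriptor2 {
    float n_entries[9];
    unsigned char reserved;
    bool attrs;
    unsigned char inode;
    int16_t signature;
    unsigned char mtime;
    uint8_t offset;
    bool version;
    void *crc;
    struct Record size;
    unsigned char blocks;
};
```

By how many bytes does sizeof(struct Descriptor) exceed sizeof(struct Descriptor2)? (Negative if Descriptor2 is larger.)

Record: @0: score [4B, align 4] → 4; @4: team [4B, align 4] → 8; @8: target [4B, align 4] → 12; size 12, align 4
@0: size [12B, align 4] → 12
@12: signature [2B, align 2] → 14
@14: reserved [1B, align 1] → 15
+1 pad (align 4)
@16: n_entries [36B, align 4] → 52
@52: mtime [1B, align 1] → 53
@53: version [1B, align 1] → 54
@54: blocks [1B, align 1] → 55
@55: attrs [1B, align 1] → 56
@56: offset [1B, align 1] → 57
@57: inode [1B, align 1] → 58
+2 pad (align 4)
@60: crc [4B, align 4] → 64
size 64, align 4
— Descriptor2 —
@0: n_entries [36B, align 4] → 36
@36: reserved [1B, align 1] → 37
@37: attrs [1B, align 1] → 38
@38: inode [1B, align 1] → 39
+1 pad (align 2)
@40: signature [2B, align 2] → 42
@42: mtime [1B, align 1] → 43
@43: offset [1B, align 1] → 44
@44: version [1B, align 1] → 45
+3 pad (align 4)
@48: crc [4B, align 4] → 52
@52: size [12B, align 4] → 64
@64: blocks [1B, align 1] → 65
+3 tail pad (align 4)
size 68, align 4
64 − 68 = -4

-4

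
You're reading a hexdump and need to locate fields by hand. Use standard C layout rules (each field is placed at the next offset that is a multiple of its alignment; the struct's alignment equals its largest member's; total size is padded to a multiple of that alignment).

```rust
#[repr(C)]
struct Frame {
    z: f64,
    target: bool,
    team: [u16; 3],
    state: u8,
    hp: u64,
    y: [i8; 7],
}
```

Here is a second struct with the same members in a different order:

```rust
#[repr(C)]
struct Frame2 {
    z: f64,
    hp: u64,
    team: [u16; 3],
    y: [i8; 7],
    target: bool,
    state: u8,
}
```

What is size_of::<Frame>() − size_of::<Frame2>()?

8

z at 0 (size 8, align 8) → ends 8
target at 8 (size 1, align 1) → ends 9
pad 1 to align 2 for team
team at 10 (size 6, align 2) → ends 16
state at 16 (size 1, align 1) → ends 17
pad 7 to align 8 for hp
hp at 24 (size 8, align 8) → ends 32
y at 32 (size 7, align 1) → ends 39
tail pad 1 to reach multiple of 8
total 40 bytes, alignment 8
— Frame2 —
z at 0 (size 8, align 8) → ends 8
hp at 8 (size 8, align 8) → ends 16
team at 16 (size 6, align 2) → ends 22
y at 22 (size 7, align 1) → ends 29
target at 29 (size 1, align 1) → ends 30
state at 30 (size 1, align 1) → ends 31
tail pad 1 to reach multiple of 8
total 32 bytes, alignment 8
40 − 32 = 8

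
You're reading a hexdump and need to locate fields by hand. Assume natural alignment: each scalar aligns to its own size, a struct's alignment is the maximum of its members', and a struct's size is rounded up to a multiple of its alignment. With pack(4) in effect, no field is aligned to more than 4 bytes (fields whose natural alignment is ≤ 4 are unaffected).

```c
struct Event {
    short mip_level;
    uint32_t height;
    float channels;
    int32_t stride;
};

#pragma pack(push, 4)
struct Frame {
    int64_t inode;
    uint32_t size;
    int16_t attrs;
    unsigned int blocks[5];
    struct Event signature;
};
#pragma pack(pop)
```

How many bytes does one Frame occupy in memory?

Event: @0: mip_level [2B, align 2] → 2; +2 pad (align 4); @4: height [4B, align 4] → 8; @8: channels [4B, align 4] → 12; @12: stride [4B, align 4] → 16; size 16, align 4
@0: inode [8B, align 4] → 8
@8: size [4B, align 4] → 12
@12: attrs [2B, align 2] → 14
+2 pad (align 4)
@16: blocks [20B, align 4] → 36
@36: signature [16B, align 4] → 52
size 52, align 4

52 bytes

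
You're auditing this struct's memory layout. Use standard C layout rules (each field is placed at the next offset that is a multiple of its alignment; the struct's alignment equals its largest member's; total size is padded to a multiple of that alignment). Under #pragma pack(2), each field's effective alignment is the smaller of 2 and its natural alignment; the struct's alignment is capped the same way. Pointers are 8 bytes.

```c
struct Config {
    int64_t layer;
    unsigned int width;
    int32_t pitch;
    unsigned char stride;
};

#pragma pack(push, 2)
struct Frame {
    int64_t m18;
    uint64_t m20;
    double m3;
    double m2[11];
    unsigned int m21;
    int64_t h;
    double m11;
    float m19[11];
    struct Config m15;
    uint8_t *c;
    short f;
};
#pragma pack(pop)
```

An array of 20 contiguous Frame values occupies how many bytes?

4200

Config: @0: layer [8B, align 8] → 8; @8: width [4B, align 4] → 12; @12: pitch [4B, align 4] → 16; @16: stride [1B, align 1] → 17; +7 tail pad (align 8); size 24, align 8
@0: m18 [8B, align 2] → 8
@8: m20 [8B, align 2] → 16
@16: m3 [8B, align 2] → 24
@24: m2 [88B, align 2] → 112
@112: m21 [4B, align 2] → 116
@116: h [8B, align 2] → 124
@124: m11 [8B, align 2] → 132
@132: m19 [44B, align 2] → 176
@176: m15 [24B, align 2] → 200
@200: c [8B, align 2] → 208
@208: f [2B, align 2] → 210
size 210, align 2
array of 20: 20 × 210 = 4200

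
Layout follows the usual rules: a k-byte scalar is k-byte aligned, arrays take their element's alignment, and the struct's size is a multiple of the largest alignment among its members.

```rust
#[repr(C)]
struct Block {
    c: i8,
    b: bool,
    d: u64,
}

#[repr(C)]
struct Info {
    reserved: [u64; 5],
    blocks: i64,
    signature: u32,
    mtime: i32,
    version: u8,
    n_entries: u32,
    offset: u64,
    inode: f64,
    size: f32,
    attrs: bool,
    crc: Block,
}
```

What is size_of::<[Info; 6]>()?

624

Block: 0..1  c  (1B, 1-aligned); 1..2  b  (1B, 1-aligned); 2..8  -- padding (6B); 8..16  d  (8B, 8-aligned); sizeof = 16, alignof = 8
0..40  reserved  (40B, 8-aligned)
40..48  blocks  (8B, 8-aligned)
48..52  signature  (4B, 4-aligned)
52..56  mtime  (4B, 4-aligned)
56..57  version  (1B, 1-aligned)
57..60  -- padding (3B)
60..64  n_entries  (4B, 4-aligned)
64..72  offset  (8B, 8-aligned)
72..80  inode  (8B, 8-aligned)
80..84  size  (4B, 4-aligned)
84..85  attrs  (1B, 1-aligned)
85..88  -- padding (3B)
88..104  crc  (16B, 8-aligned)
sizeof = 104, alignof = 8
array of 6: 6 × 104 = 624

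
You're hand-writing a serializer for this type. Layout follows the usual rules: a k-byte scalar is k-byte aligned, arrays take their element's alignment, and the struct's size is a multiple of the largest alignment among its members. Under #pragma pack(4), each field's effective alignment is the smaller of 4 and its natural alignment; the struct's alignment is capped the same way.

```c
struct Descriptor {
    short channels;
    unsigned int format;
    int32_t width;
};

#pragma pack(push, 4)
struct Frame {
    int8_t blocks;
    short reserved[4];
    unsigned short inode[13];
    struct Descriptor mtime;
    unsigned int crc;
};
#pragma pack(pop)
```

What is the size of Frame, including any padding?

Descriptor: channels at 0 (size 2, align 2) → ends 2; pad 2 to align 4 for format; format at 4 (size 4, align 4) → ends 8; width at 8 (size 4, align 4) → ends 12; total 12 bytes, alignment 4
blocks at 0 (size 1, align 1) → ends 1
pad 1 to align 2 for reserved
reserved at 2 (size 8, align 2) → ends 10
inode at 10 (size 26, align 2) → ends 36
mtime at 36 (size 12, align 4) → ends 48
crc at 48 (size 4, align 4) → ends 52
total 52 bytes, alignment 4

52 bytes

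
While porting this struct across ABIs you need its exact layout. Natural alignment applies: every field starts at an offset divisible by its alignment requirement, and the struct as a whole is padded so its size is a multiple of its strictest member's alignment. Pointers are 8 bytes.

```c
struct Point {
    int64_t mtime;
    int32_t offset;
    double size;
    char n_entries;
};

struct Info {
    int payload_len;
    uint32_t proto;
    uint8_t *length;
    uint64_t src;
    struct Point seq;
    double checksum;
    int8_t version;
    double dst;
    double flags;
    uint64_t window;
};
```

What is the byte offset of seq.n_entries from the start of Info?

48

Point: mtime at 0 (size 8, align 8) → ends 8; offset at 8 (size 4, align 4) → ends 12; pad 4 to align 8 for size; size at 16 (size 8, align 8) → ends 24; n_entries at 24 (size 1, align 1) → ends 25; tail pad 7 to reach multiple of 8; total 32 bytes, alignment 8
payload_len at 0 (size 4, align 4) → ends 4
proto at 4 (size 4, align 4) → ends 8
length at 8 (size 8, align 8) → ends 16
src at 16 (size 8, align 8) → ends 24
seq at 24 (size 32, align 8) → ends 56
within Point: n_entries at 24
24 + 24 = 48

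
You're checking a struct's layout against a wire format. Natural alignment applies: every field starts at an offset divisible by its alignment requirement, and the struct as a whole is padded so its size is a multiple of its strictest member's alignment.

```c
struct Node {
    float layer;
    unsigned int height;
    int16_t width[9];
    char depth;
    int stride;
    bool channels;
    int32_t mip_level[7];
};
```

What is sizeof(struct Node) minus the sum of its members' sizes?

@0: layer [4B, align 4] → 4
@4: height [4B, align 4] → 8
@8: width [18B, align 2] → 26
@26: depth [1B, align 1] → 27
+1 pad (align 4)
@28: stride [4B, align 4] → 32
@32: channels [1B, align 1] → 33
+3 pad (align 4)
@36: mip_level [28B, align 4] → 64
size 64, align 4
data bytes 60, size 64 → padding 4

4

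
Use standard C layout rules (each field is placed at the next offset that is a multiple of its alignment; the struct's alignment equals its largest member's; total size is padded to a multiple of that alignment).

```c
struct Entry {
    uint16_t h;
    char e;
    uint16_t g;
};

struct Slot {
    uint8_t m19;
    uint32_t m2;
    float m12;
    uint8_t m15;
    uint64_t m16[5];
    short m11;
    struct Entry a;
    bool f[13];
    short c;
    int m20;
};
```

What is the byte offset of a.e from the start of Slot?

60

Entry: @0: h [2B, align 2] → 2; @2: e [1B, align 1] → 3; +1 pad (align 2); @4: g [2B, align 2] → 6; size 6, align 2
@0: m19 [1B, align 1] → 1
+3 pad (align 4)
@4: m2 [4B, align 4] → 8
@8: m12 [4B, align 4] → 12
@12: m15 [1B, align 1] → 13
+3 pad (align 8)
@16: m16 [40B, align 8] → 56
@56: m11 [2B, align 2] → 58
@58: a [6B, align 2] → 64
within Entry: e at 2
58 + 2 = 60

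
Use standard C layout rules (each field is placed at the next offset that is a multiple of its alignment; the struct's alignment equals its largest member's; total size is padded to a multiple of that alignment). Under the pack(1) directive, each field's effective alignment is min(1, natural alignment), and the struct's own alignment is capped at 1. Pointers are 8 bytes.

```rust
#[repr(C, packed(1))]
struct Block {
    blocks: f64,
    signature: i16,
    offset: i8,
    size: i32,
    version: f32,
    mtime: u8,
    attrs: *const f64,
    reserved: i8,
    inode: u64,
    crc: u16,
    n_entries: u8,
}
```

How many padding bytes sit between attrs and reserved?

0..8  blocks  (8B, 1-aligned)
8..10  signature  (2B, 1-aligned)
10..11  offset  (1B, 1-aligned)
11..15  size  (4B, 1-aligned)
15..19  version  (4B, 1-aligned)
19..20  mtime  (1B, 1-aligned)
20..28  attrs  (8B, 1-aligned)
28..29  reserved  (1B, 1-aligned)

0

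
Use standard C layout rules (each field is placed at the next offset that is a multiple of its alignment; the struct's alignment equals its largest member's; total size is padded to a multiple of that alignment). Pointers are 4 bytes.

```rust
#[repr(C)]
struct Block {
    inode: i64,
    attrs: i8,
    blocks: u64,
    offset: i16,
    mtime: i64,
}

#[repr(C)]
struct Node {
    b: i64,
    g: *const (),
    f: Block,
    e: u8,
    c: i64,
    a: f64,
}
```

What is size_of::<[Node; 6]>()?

480

Block: 0..8  inode  (8B, 8-aligned); 8..9  attrs  (1B, 1-aligned); 9..16  -- padding (7B); 16..24  blocks  (8B, 8-aligned); 24..26  offset  (2B, 2-aligned); 26..32  -- padding (6B); 32..40  mtime  (8B, 8-aligned); sizeof = 40, alignof = 8
0..8  b  (8B, 8-aligned)
8..12  g  (4B, 4-aligned)
12..16  -- padding (4B)
16..56  f  (40B, 8-aligned)
56..57  e  (1B, 1-aligned)
57..64  -- padding (7B)
64..72  c  (8B, 8-aligned)
72..80  a  (8B, 8-aligned)
sizeof = 80, alignof = 8
array of 6: 6 × 80 = 480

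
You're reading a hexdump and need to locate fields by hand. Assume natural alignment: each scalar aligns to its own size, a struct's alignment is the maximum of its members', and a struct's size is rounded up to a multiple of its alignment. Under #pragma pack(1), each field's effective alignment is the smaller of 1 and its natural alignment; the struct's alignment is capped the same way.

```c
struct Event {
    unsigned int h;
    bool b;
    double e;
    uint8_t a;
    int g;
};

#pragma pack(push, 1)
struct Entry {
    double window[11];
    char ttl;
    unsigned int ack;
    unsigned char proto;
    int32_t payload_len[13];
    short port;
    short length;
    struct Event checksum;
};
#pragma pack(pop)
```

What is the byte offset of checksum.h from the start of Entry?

150

Event: 0..4  h  (4B, 4-aligned); 4..5  b  (1B, 1-aligned); 5..8  -- padding (3B); 8..16  e  (8B, 8-aligned); 16..17  a  (1B, 1-aligned); 17..20  -- padding (3B); 20..24  g  (4B, 4-aligned); sizeof = 24, alignof = 8
0..88  window  (88B, 1-aligned)
88..89  ttl  (1B, 1-aligned)
89..93  ack  (4B, 1-aligned)
93..94  proto  (1B, 1-aligned)
94..146  payload_len  (52B, 1-aligned)
146..148  port  (2B, 1-aligned)
148..150  length  (2B, 1-aligned)
150..174  checksum  (24B, 1-aligned)
within Event: h at 0
150 + 0 = 150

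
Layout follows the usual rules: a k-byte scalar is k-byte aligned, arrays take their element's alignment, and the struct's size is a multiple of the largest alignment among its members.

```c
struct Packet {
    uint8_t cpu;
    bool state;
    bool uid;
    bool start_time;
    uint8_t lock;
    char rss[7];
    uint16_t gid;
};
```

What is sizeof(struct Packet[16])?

0..1  cpu  (1B, 1-aligned)
1..2  state  (1B, 1-aligned)
2..3  uid  (1B, 1-aligned)
3..4  start_time  (1B, 1-aligned)
4..5  lock  (1B, 1-aligned)
5..12  rss  (7B, 1-aligned)
12..14  gid  (2B, 2-aligned)
sizeof = 14, alignof = 2
array of 16: 16 × 14 = 224

224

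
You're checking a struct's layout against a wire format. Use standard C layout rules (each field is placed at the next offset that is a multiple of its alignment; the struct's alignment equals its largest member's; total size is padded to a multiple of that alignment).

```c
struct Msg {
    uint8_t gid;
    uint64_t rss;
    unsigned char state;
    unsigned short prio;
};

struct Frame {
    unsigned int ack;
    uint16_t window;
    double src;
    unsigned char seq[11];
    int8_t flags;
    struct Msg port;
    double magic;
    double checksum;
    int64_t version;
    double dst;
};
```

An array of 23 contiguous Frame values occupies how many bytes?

2024

Msg: 0..1  gid  (1B, 1-aligned); 1..8  -- padding (7B); 8..16  rss  (8B, 8-aligned); 16..17  state  (1B, 1-aligned); 17..18  -- padding (1B); 18..20  prio  (2B, 2-aligned); 20..24  -- tail padding (4B); sizeof = 24, alignof = 8
0..4  ack  (4B, 4-aligned)
4..6  window  (2B, 2-aligned)
6..8  -- padding (2B)
8..16  src  (8B, 8-aligned)
16..27  seq  (11B, 1-aligned)
27..28  flags  (1B, 1-aligned)
28..32  -- padding (4B)
32..56  port  (24B, 8-aligned)
56..64  magic  (8B, 8-aligned)
64..72  checksum  (8B, 8-aligned)
72..80  version  (8B, 8-aligned)
80..88  dst  (8B, 8-aligned)
sizeof = 88, alignof = 8
array of 23: 23 × 88 = 2024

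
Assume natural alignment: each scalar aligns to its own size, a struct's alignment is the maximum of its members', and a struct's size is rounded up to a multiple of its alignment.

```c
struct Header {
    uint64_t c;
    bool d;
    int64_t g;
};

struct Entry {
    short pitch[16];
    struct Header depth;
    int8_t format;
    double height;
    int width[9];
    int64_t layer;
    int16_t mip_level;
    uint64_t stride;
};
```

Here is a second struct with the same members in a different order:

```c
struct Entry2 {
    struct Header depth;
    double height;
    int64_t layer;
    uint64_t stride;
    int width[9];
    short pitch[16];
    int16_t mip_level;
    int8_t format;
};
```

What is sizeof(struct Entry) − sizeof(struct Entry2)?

Header: c at 0 (size 8, align 8) → ends 8; d at 8 (size 1, align 1) → ends 9; pad 7 to align 8 for g; g at 16 (size 8, align 8) → ends 24; total 24 bytes, alignment 8
pitch at 0 (size 32, align 2) → ends 32
depth at 32 (size 24, align 8) → ends 56
format at 56 (size 1, align 1) → ends 57
pad 7 to align 8 for height
height at 64 (size 8, align 8) → ends 72
width at 72 (size 36, align 4) → ends 108
pad 4 to align 8 for layer
layer at 112 (size 8, align 8) → ends 120
mip_level at 120 (size 2, align 2) → ends 122
pad 6 to align 8 for stride
stride at 128 (size 8, align 8) → ends 136
total 136 bytes, alignment 8
— Entry2 —
depth at 0 (size 24, align 8) → ends 24
height at 24 (size 8, align 8) → ends 32
layer at 32 (size 8, align 8) → ends 40
stride at 40 (size 8, align 8) → ends 48
width at 48 (size 36, align 4) → ends 84
pitch at 84 (size 32, align 2) → ends 116
mip_level at 116 (size 2, align 2) → ends 118
format at 118 (size 1, align 1) → ends 119
tail pad 1 to reach multiple of 8
total 120 bytes, alignment 8
136 − 120 = 16

16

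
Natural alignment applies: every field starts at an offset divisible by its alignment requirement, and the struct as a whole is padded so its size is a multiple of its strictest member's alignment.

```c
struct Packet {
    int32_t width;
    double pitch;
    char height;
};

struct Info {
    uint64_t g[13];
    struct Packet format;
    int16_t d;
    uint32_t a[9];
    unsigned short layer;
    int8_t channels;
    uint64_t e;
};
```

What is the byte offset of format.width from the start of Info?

104

Packet: width at 0 (size 4, align 4) → ends 4; pad 4 to align 8 for pitch; pitch at 8 (size 8, align 8) → ends 16; height at 16 (size 1, align 1) → ends 17; tail pad 7 to reach multiple of 8; total 24 bytes, alignment 8
g at 0 (size 104, align 8) → ends 104
format at 104 (size 24, align 8) → ends 128
within Packet: width at 0
104 + 0 = 104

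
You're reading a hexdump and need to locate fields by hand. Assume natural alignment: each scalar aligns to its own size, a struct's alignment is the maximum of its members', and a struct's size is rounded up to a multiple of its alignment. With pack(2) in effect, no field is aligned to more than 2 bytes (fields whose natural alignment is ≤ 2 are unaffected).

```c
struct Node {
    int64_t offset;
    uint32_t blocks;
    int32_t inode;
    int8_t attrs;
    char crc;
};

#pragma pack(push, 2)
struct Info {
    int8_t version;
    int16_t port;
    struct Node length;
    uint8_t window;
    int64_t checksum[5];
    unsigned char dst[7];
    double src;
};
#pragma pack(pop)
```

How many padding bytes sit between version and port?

1

Node: offset at 0 (size 8, align 8) → ends 8; blocks at 8 (size 4, align 4) → ends 12; inode at 12 (size 4, align 4) → ends 16; attrs at 16 (size 1, align 1) → ends 17; crc at 17 (size 1, align 1) → ends 18; tail pad 6 to reach multiple of 8; total 24 bytes, alignment 8
version at 0 (size 1, align 1) → ends 1
pad 1 to align 2 for port
port at 2 (size 2, align 2) → ends 4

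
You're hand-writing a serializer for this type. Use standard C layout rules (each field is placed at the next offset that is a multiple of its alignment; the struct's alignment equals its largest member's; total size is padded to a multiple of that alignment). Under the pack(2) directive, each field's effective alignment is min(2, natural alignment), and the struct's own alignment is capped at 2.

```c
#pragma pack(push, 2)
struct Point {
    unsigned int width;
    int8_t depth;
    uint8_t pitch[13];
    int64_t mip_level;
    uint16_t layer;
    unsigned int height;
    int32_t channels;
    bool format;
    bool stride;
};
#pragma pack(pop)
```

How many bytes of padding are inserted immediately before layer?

0

0..4  width  (4B, 2-aligned)
4..5  depth  (1B, 1-aligned)
5..18  pitch  (13B, 1-aligned)
18..26  mip_level  (8B, 2-aligned)
26..28  layer  (2B, 2-aligned)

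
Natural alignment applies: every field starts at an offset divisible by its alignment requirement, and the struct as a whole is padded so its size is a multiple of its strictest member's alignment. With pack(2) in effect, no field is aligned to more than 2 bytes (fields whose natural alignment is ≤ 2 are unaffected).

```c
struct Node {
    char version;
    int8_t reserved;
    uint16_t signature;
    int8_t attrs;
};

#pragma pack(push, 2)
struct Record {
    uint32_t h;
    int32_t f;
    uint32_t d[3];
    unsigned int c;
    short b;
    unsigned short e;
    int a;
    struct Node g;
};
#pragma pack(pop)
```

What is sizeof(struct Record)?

Node: version at 0 (size 1, align 1) → ends 1; reserved at 1 (size 1, align 1) → ends 2; signature at 2 (size 2, align 2) → ends 4; attrs at 4 (size 1, align 1) → ends 5; tail pad 1 to reach multiple of 2; total 6 bytes, alignment 2
h at 0 (size 4, align 2) → ends 4
f at 4 (size 4, align 2) → ends 8
d at 8 (size 12, align 2) → ends 20
c at 20 (size 4, align 2) → ends 24
b at 24 (size 2, align 2) → ends 26
e at 26 (size 2, align 2) → ends 28
a at 28 (size 4, align 2) → ends 32
g at 32 (size 6, align 2) → ends 38
total 38 bytes, alignment 2

38 bytes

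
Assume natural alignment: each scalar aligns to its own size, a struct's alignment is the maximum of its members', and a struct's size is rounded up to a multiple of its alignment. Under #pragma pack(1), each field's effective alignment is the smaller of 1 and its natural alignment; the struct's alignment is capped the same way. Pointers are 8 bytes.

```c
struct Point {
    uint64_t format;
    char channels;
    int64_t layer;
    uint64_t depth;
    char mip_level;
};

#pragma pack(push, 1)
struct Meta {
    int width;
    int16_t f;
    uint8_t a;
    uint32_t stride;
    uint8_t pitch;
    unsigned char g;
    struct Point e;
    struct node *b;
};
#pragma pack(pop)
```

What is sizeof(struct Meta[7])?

Point: @0: format [8B, align 8] → 8; @8: channels [1B, align 1] → 9; +7 pad (align 8); @16: layer [8B, align 8] → 24; @24: depth [8B, align 8] → 32; @32: mip_level [1B, align 1] → 33; +7 tail pad (align 8); size 40, align 8
@0: width [4B, align 1] → 4
@4: f [2B, align 1] → 6
@6: a [1B, align 1] → 7
@7: stride [4B, align 1] → 11
@11: pitch [1B, align 1] → 12
@12: g [1B, align 1] → 13
@13: e [40B, align 1] → 53
@53: b [8B, align 1] → 61
size 61, align 1
array of 7: 7 × 61 = 427

427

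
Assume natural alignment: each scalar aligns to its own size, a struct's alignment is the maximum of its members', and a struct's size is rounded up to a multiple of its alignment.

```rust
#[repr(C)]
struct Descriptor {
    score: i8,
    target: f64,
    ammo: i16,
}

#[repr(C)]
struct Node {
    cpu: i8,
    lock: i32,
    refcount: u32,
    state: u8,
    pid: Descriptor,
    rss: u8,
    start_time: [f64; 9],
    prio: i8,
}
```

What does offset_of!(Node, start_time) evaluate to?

48

Descriptor: @0: score [1B, align 1] → 1; +7 pad (align 8); @8: target [8B, align 8] → 16; @16: ammo [2B, align 2] → 18; +6 tail pad (align 8); size 24, align 8
@0: cpu [1B, align 1] → 1
+3 pad (align 4)
@4: lock [4B, align 4] → 8
@8: refcount [4B, align 4] → 12
@12: state [1B, align 1] → 13
+3 pad (align 8)
@16: pid [24B, align 8] → 40
@40: rss [1B, align 1] → 41
+7 pad (align 8)
@48: start_time [72B, align 8] → 120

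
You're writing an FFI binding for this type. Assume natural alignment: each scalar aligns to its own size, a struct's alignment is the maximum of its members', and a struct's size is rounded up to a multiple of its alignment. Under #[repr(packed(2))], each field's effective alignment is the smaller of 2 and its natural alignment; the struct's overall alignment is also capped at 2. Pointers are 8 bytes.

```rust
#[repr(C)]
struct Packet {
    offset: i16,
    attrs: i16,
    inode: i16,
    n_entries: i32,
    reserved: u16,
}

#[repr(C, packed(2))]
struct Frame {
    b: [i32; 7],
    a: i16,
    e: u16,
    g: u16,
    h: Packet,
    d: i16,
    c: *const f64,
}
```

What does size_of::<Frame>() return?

60

Packet: @0: offset [2B, align 2] → 2; @2: attrs [2B, align 2] → 4; @4: inode [2B, align 2] → 6; +2 pad (align 4); @8: n_entries [4B, align 4] → 12; @12: reserved [2B, align 2] → 14; +2 tail pad (align 4); size 16, align 4
@0: b [28B, align 2] → 28
@28: a [2B, align 2] → 30
@30: e [2B, align 2] → 32
@32: g [2B, align 2] → 34
@34: h [16B, align 2] → 50
@50: d [2B, align 2] → 52
@52: c [8B, align 2] → 60
size 60, align 2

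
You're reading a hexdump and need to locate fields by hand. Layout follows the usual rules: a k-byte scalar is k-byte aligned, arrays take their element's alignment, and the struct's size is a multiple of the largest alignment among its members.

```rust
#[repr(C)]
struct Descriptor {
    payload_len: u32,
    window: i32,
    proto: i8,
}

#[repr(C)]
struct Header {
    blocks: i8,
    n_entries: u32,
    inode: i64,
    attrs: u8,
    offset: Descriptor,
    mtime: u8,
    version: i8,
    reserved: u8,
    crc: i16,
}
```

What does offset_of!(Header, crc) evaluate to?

36

Descriptor: @0: payload_len [4B, align 4] → 4; @4: window [4B, align 4] → 8; @8: proto [1B, align 1] → 9; +3 tail pad (align 4); size 12, align 4
@0: blocks [1B, align 1] → 1
+3 pad (align 4)
@4: n_entries [4B, align 4] → 8
@8: inode [8B, align 8] → 16
@16: attrs [1B, align 1] → 17
+3 pad (align 4)
@20: offset [12B, align 4] → 32
@32: mtime [1B, align 1] → 33
@33: version [1B, align 1] → 34
@34: reserved [1B, align 1] → 35
+1 pad (align 2)
@36: crc [2B, align 2] → 38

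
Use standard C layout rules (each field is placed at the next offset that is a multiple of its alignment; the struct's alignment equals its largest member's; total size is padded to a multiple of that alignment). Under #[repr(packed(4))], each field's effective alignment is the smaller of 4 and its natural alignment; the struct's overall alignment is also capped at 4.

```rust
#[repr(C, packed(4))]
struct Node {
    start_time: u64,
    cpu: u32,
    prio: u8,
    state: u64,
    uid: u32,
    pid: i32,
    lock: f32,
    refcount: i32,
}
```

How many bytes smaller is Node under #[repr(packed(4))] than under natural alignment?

0

natural layout:
  @0: start_time [8B, align 8] → 8
  @8: cpu [4B, align 4] → 12
  @12: prio [1B, align 1] → 13
  +3 pad (align 8)
  @16: state [8B, align 8] → 24
  @24: uid [4B, align 4] → 28
  @28: pid [4B, align 4] → 32
  @32: lock [4B, align 4] → 36
  @36: refcount [4B, align 4] → 40
  size 40, align 8
packed(4) layout:
  @0: start_time [8B, align 4] → 8
  @8: cpu [4B, align 4] → 12
  @12: prio [1B, align 1] → 13
  +3 pad (align 4)
  @16: state [8B, align 4] → 24
  @24: uid [4B, align 4] → 28
  @28: pid [4B, align 4] → 32
  @32: lock [4B, align 4] → 36
  @36: refcount [4B, align 4] → 40
  size 40, align 4
40 − 40 = 0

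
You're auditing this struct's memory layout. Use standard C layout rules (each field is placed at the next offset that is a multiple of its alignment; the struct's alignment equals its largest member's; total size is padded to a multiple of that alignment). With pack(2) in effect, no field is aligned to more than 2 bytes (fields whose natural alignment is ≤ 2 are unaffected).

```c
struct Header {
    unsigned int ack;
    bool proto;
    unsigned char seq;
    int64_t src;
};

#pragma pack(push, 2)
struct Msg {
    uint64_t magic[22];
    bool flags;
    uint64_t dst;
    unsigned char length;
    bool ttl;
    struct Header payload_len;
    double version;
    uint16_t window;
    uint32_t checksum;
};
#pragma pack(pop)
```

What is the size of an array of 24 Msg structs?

Header: 0..4  ack  (4B, 4-aligned); 4..5  proto  (1B, 1-aligned); 5..6  seq  (1B, 1-aligned); 6..8  -- padding (2B); 8..16  src  (8B, 8-aligned); sizeof = 16, alignof = 8
0..176  magic  (176B, 2-aligned)
176..177  flags  (1B, 1-aligned)
177..178  -- padding (1B)
178..186  dst  (8B, 2-aligned)
186..187  length  (1B, 1-aligned)
187..188  ttl  (1B, 1-aligned)
188..204  payload_len  (16B, 2-aligned)
204..212  version  (8B, 2-aligned)
212..214  window  (2B, 2-aligned)
214..218  checksum  (4B, 2-aligned)
sizeof = 218, alignof = 2
array of 24: 24 × 218 = 5232

5232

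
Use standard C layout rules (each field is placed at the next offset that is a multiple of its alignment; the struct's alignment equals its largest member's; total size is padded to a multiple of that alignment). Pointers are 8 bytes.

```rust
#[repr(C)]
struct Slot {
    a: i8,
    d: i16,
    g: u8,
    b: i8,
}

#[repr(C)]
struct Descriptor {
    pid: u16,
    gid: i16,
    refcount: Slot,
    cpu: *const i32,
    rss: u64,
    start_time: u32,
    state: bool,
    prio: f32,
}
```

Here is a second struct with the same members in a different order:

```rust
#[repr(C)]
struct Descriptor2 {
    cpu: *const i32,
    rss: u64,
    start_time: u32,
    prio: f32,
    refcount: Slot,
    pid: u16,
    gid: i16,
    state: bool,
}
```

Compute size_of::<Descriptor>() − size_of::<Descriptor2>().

Slot: a at 0 (size 1, align 1) → ends 1; pad 1 to align 2 for d; d at 2 (size 2, align 2) → ends 4; g at 4 (size 1, align 1) → ends 5; b at 5 (size 1, align 1) → ends 6; total 6 bytes, alignment 2
pid at 0 (size 2, align 2) → ends 2
gid at 2 (size 2, align 2) → ends 4
refcount at 4 (size 6, align 2) → ends 10
pad 6 to align 8 for cpu
cpu at 16 (size 8, align 8) → ends 24
rss at 24 (size 8, align 8) → ends 32
start_time at 32 (size 4, align 4) → ends 36
state at 36 (size 1, align 1) → ends 37
pad 3 to align 4 for prio
prio at 40 (size 4, align 4) → ends 44
tail pad 4 to reach multiple of 8
total 48 bytes, alignment 8
— Descriptor2 —
cpu at 0 (size 8, align 8) → ends 8
rss at 8 (size 8, align 8) → ends 16
start_time at 16 (size 4, align 4) → ends 20
prio at 20 (size 4, align 4) → ends 24
refcount at 24 (size 6, align 2) → ends 30
pid at 30 (size 2, align 2) → ends 32
gid at 32 (size 2, align 2) → ends 34
state at 34 (size 1, align 1) → ends 35
tail pad 5 to reach multiple of 8
total 40 bytes, alignment 8
48 − 40 = 8

8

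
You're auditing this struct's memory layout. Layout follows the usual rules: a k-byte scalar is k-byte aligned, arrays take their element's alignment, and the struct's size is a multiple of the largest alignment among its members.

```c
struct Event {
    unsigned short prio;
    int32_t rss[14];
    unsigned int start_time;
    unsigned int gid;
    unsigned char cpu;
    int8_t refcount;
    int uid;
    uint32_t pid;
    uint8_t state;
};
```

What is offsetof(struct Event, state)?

@0: prio [2B, align 2] → 2
+2 pad (align 4)
@4: rss [56B, align 4] → 60
@60: start_time [4B, align 4] → 64
@64: gid [4B, align 4] → 68
@68: cpu [1B, align 1] → 69
@69: refcount [1B, align 1] → 70
+2 pad (align 4)
@72: uid [4B, align 4] → 76
@76: pid [4B, align 4] → 80
@80: state [1B, align 1] → 81

80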